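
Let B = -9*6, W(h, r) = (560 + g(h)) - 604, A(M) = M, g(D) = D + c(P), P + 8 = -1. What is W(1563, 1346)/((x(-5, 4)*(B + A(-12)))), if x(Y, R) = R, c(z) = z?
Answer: -755/132 ≈ -5.7197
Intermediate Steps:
P = -9 (P = -8 - 1 = -9)
g(D) = -9 + D (g(D) = D - 9 = -9 + D)
W(h, r) = -53 + h (W(h, r) = (560 + (-9 + h)) - 604 = (551 + h) - 604 = -53 + h)
B = -54
W(1563, 1346)/((x(-5, 4)*(B + A(-12)))) = (-53 + 1563)/((4*(-54 - 12))) = 1510/((4*(-66))) = 1510/(-264) = 1510*(-1/264) = -755/132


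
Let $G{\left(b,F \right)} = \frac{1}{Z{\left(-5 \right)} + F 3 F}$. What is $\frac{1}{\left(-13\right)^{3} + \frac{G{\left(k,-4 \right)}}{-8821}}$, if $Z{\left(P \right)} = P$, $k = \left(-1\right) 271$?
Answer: $- \frac{379303}{833328692} \approx -0.00045517$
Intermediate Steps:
$k = -271$
$G{\left(b,F \right)} = \frac{1}{-5 + 3 F^{2}}$ ($G{\left(b,F \right)} = \frac{1}{-5 + F 3 F} = \frac{1}{-5 + 3 F F} = \frac{1}{-5 + 3 F^{2}}$)
$\frac{1}{\left(-13\right)^{3} + \frac{G{\left(k,-4 \right)}}{-8821}} = \frac{1}{\left(-13\right)^{3} + \frac{1}{\left(-5 + 3 \left(-4\right)^{2}\right) \left(-8821\right)}} = \frac{1}{-2197 + \frac{1}{-5 + 3 \cdot 16} \left(- \frac{1}{8821}\right)} = \frac{1}{-2197 + \frac{1}{-5 + 48} \left(- \frac{1}{8821}\right)} = \frac{1}{-2197 + \frac{1}{43} \left(- \frac{1}{8821}\right)} = \frac{1}{-2197 - \frac{1}{379303}} = \frac{1}{- \frac{833328692}{379303}} = - \frac{379303}{833328692}$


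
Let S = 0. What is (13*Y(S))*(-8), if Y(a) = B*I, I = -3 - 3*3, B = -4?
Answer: -4992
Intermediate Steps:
I = -12 (I = -3 - 9 = -12)
Y(a) = 48 (Y(a) = -4*(-12) = 48)
(13*Y(S))*(-8) = (13*48)*(-8) = 624*(-8) = -4992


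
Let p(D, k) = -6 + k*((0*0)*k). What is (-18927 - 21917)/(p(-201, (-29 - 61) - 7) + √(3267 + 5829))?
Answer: -20422/755 - 20422*√2274/2265 ≈ -457.01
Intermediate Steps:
p(D, k) = -6 (p(D, k) = -6 + k*(0*k) = -6 + k*0 = -6 + 0 = -6)
(-18927 - 21917)/(p(-201, (-29 - 61) - 7) + √(3267 + 5829)) = (-18927 - 21917)/(-6 + √(3267 + 5829)) = -40844/(-6 + √9096) = -40844/(-6 + 2*√2274)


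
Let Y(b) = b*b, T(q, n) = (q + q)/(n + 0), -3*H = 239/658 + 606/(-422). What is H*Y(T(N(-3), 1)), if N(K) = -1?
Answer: 297890/208257 ≈ 1.4304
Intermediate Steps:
H = 148945/416514 (H = -(239/658 + 606/(-422))/3 = -(239*(1/658) + 606*(-1/422))/3 = -(239/658 - 303/211)/3 = -⅓*(-148945/138838) = 148945/416514 ≈ 0.35760)
T(q, n) = 2*q/n (T(q, n) = (2*q)/n = 2*q/n)
Y(b) = b²
H*Y(T(N(-3), 1)) = 148945*(2*(-1)/1)²/416514 = 148945*(2*(-1)*1)²/416514 = (148945/416514)*(-2)² = (148945/416514)*4 = 297890/208257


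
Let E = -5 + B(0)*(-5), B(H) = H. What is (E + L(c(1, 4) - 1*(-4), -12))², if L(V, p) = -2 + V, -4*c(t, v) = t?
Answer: 169/16 ≈ 10.563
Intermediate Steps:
c(t, v) = -t/4
E = -5 (E = -5 + 0*(-5) = -5 + 0 = -5)
(E + L(c(1, 4) - 1*(-4), -12))² = (-5 + (-2 + (-¼*1 - 1*(-4))))² = (-5 + (-2 + (-¼ + 4)))² = (-5 + (-2 + 15/4))² = (-5 + 7/4)² = (-13/4)² = 169/16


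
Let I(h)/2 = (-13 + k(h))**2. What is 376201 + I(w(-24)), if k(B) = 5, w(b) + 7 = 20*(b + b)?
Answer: 376329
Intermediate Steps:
w(b) = -7 + 40*b (w(b) = -7 + 20*(b + b) = -7 + 20*(2*b) = -7 + 40*b)
I(h) = 128 (I(h) = 2*(-13 + 5)**2 = 2*(-8)**2 = 2*64 = 128)
376201 + I(w(-24)) = 376201 + 128 = 376329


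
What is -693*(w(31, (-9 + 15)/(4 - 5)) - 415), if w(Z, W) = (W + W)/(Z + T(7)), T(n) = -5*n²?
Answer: 30768507/107 ≈ 2.8756e+5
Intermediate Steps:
w(Z, W) = 2*W/(-245 + Z) (w(Z, W) = (W + W)/(Z - 5*7²) = (2*W)/(Z - 5*49) = (2*W)/(Z - 245) = (2*W)/(-245 + Z) = 2*W/(-245 + Z))
-693*(w(31, (-9 + 15)/(4 - 5)) - 415) = -693*(2*((-9 + 15)/(4 - 5))/(-245 + 31) - 415) = -693*(2*(6/(-1))/(-214) - 415) = -693*(2*(6*(-1))*(-1/214) - 415) = -693*(2*(-6)*(-1/214) - 415) = -693*(6/107 - 415) = -693*(-44399/107) = 30768507/107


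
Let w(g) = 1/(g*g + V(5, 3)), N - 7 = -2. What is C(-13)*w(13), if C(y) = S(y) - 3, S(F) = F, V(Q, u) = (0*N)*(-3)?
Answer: -16/169 ≈ -0.094675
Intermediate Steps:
N = 5 (N = 7 - 2 = 5)
V(Q, u) = 0 (V(Q, u) = (0*5)*(-3) = 0*(-3) = 0)
C(y) = -3 + y (C(y) = y - 3 = -3 + y)
w(g) = g⁻² (w(g) = 1/(g*g + 0) = 1/(g² + 0) = 1/(g²) = g⁻²)
C(-13)*w(13) = (-3 - 13)/13² = -16*1/169 = -16/169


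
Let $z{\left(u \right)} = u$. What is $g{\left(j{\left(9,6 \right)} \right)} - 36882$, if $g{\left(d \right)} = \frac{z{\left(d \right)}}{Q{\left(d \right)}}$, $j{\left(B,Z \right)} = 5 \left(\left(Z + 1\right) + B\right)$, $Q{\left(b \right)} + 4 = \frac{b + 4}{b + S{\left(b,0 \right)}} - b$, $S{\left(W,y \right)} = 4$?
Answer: $- \frac{3061286}{83} \approx -36883.0$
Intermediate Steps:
$Q{\left(b \right)} = -3 - b$ ($Q{\left(b \right)} = -4 - \left(b - \frac{b + 4}{b + 4}\right) = -4 - \left(b - \frac{4 + b}{4 + b}\right) = -4 - \left(-1 + b\right) = -3 - b$)
$j{\left(B,Z \right)} = 5 + 5 B + 5 Z$ ($j{\left(B,Z \right)} = 5 \left(\left(1 + Z\right) + B\right) = 5 \left(1 + B + Z\right) = 5 + 5 B + 5 Z$)
$g{\left(d \right)} = \frac{d}{-3 - d}$
$g{\left(j{\left(9,6 \right)} \right)} - 36882 = - \frac{5 + 5 \cdot 9 + 5 \cdot 6}{3 + \left(5 + 5 \cdot 9 + 5 \cdot 6\right)} - 36882 = - \frac{5 + 45 + 30}{3 + \left(5 + 45 + 30\right)} - 36882 = \left(-1\right) 80 \frac{1}{3 + 80} - 36882 = \left(-1\right) 80 \cdot \frac{1}{83} - 36882 = - \frac{80}{83} - 36882 = - \frac{3061286}{83}$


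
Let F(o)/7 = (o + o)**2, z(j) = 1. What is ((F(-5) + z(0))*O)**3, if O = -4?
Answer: -22046214464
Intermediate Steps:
F(o) = 28*o**2 (F(o) = 7*(o + o)**2 = 7*(2*o)**2 = 7*(4*o**2) = 28*o**2)
((F(-5) + z(0))*O)**3 = ((28*(-5)**2 + 1)*(-4))**3 = ((28*25 + 1)*(-4))**3 = ((700 + 1)*(-4))**3 = (701*(-4))**3 = (-2804)**3 = -22046214464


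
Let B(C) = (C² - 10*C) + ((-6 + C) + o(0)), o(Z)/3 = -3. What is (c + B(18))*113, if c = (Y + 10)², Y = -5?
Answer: 19436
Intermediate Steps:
o(Z) = -9 (o(Z) = 3*(-3) = -9)
B(C) = -15 + C² - 9*C (B(C) = (C² - 10*C) + ((-6 + C) - 9) = (C² - 10*C) + (-15 + C) = -15 + C² - 9*C)
c = 25 (c = (-5 + 10)² = 5² = 25)
(c + B(18))*113 = (25 + (-15 + 18² - 9*18))*113 = (25 + (-15 + 324 - 162))*113 = (25 + 147)*113 = 172*113 = 19436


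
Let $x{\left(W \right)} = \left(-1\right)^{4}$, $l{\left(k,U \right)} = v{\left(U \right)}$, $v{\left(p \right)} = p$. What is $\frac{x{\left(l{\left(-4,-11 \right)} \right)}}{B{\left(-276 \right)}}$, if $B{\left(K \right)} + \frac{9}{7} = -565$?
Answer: $- \frac{7}{3964} \approx -0.0017659$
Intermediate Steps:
$l{\left(k,U \right)} = U$
$x{\left(W \right)} = 1$
$B{\left(K \right)} = - \frac{3964}{7}$ ($B{\left(K \right)} = - \frac{9}{7} - 565 = - \frac{3964}{7}$)
$\frac{x{\left(l{\left(-4,-11 \right)} \right)}}{B{\left(-276 \right)}} = 1 \frac{1}{- \frac{3964}{7}} = 1 \left(- \frac{7}{3964}\right) = - \frac{7}{3964}$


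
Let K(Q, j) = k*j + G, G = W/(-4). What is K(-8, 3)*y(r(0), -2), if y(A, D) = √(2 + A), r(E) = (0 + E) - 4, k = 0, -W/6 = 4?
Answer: 6*I*√2 ≈ 8.4853*I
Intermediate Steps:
W = -24 (W = -6*4 = -24)
G = 6 (G = -24/(-4) = -24*(-¼) = 6)
r(E) = -4 + E (r(E) = E - 4 = -4 + E)
K(Q, j) = 6 (K(Q, j) = 0*j + 6 = 0 + 6 = 6)
K(-8, 3)*y(r(0), -2) = 6*√(2 + (-4 + 0)) = 6*√(2 - 4) = 6*√(-2) = 6*(I*√2) = 6*I*√2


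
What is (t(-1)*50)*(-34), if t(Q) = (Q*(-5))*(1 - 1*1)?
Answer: 0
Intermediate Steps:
t(Q) = 0 (t(Q) = (-5*Q)*(1 - 1) = -5*Q*0 = 0)
(t(-1)*50)*(-34) = (0*50)*(-34) = 0*(-34) = 0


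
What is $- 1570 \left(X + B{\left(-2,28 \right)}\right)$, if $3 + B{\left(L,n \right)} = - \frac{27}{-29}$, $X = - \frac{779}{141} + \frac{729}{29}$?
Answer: $- \frac{112628660}{4089} \approx -27544.0$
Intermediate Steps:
$X = \frac{80198}{4089}$ ($X = \left(-779\right) \frac{1}{141} + 729 \cdot \frac{1}{29} = - \frac{779}{141} + \frac{729}{29} = \frac{80198}{4089} \approx 19.613$)
$B{\left(L,n \right)} = - \frac{60}{29}$ ($B{\left(L,n \right)} = -3 - \frac{27}{-29} = -3 - - \frac{27}{29} = -3 + \frac{27}{29} = - \frac{60}{29}$)
$- 1570 \left(X + B{\left(-2,28 \right)}\right) = - 1570 \left(\frac{80198}{4089} - \frac{60}{29}\right) = \left(-1570\right) \frac{71738}{4089} = - \frac{112628660}{4089}$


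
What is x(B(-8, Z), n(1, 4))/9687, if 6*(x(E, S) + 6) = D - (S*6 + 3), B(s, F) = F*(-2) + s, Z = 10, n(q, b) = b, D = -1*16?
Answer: -79/58122 ≈ -0.0013592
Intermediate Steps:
D = -16
B(s, F) = s - 2*F (B(s, F) = -2*F + s = s - 2*F)
x(E, S) = -55/6 - S (x(E, S) = -6 + (-16 - (S*6 + 3))/6 = -6 + (-16 - (6*S + 3))/6 = -6 + (-16 - (3 + 6*S))/6 = -6 + (-16 + (-3 - 6*S))/6 = -6 + (-19 - 6*S)/6 = -6 + (-19/6 - S) = -55/6 - S)
x(B(-8, Z), n(1, 4))/9687 = (-55/6 - 1*4)/9687 = (-55/6 - 4)*(1/9687) = -79/6*1/9687 = -79/58122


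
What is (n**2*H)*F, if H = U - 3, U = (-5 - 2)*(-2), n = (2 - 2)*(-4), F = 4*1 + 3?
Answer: 0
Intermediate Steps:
F = 7 (F = 4 + 3 = 7)
n = 0 (n = 0*(-4) = 0)
U = 14 (U = -7*(-2) = 14)
H = 11 (H = 14 - 3 = 11)
(n**2*H)*F = (0**2*11)*7 = (0*11)*7 = 0*7 = 0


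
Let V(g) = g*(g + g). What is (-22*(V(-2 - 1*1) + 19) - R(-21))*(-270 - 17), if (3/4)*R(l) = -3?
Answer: 232470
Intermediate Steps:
R(l) = -4 (R(l) = (4/3)*(-3) = -4)
V(g) = 2*g² (V(g) = g*(2*g) = 2*g²)
(-22*(V(-2 - 1*1) + 19) - R(-21))*(-270 - 17) = (-22*(2*(-2 - 1*1)² + 19) - 1*(-4))*(-270 - 17) = (-22*(2*(-2 - 1)² + 19) + 4)*(-287) = (-22*(2*(-3)² + 19) + 4)*(-287) = (-22*(2*9 + 19) + 4)*(-287) = (-22*(18 + 19) + 4)*(-287) = (-22*37 + 4)*(-287) = (-814 + 4)*(-287) = -810*(-287) = 232470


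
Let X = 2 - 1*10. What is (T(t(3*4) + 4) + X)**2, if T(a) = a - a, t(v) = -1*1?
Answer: 64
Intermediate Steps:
t(v) = -1
X = -8 (X = 2 - 10 = -8)
T(a) = 0
(T(t(3*4) + 4) + X)**2 = (0 - 8)**2 = (-8)**2 = 64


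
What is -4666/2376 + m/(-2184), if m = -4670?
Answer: 9431/54054 ≈ 0.17447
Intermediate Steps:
-4666/2376 + m/(-2184) = -4666/2376 - 4670/(-2184) = -4666*1/2376 - 4670*(-1/2184) = -2333/1188 + 2335/1092 = 9431/54054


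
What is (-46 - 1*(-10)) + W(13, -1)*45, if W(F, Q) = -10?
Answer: -486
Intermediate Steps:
(-46 - 1*(-10)) + W(13, -1)*45 = (-46 - 1*(-10)) - 10*45 = (-46 + 10) - 450 = -36 - 450 = -486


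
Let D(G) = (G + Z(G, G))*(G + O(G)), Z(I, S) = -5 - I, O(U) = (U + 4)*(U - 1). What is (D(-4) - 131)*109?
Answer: -12099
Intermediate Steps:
O(U) = (-1 + U)*(4 + U) (O(U) = (4 + U)*(-1 + U) = (-1 + U)*(4 + U))
D(G) = 20 - 20*G - 5*G² (D(G) = (G + (-5 - G))*(G + (-4 + G² + 3*G)) = -5*(-4 + G² + 4*G) = 20 - 20*G - 5*G²)
(D(-4) - 131)*109 = ((20 - 20*(-4) - 5*(-4)²) - 131)*109 = ((20 + 80 - 5*16) - 131)*109 = ((20 + 80 - 80) - 131)*109 = (20 - 131)*109 = -111*109 = -12099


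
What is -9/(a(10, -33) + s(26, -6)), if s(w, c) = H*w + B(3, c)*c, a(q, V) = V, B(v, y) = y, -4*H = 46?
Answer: 9/296 ≈ 0.030405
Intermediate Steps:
H = -23/2 (H = -1/4*46 = -23/2 ≈ -11.500)
s(w, c) = c**2 - 23*w/2 (s(w, c) = -23*w/2 + c*c = -23*w/2 + c**2 = c**2 - 23*w/2)
-9/(a(10, -33) + s(26, -6)) = -9/(-33 + ((-6)**2 - 23/2*26)) = -9/(-33 + (36 - 299)) = -9/(-33 - 263) = -9/(-296) = -9*(-1/296) = 9/296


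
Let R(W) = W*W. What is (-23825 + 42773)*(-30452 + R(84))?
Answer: -443307408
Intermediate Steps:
R(W) = W²
(-23825 + 42773)*(-30452 + R(84)) = (-23825 + 42773)*(-30452 + 84²) = 18948*(-30452 + 7056) = 18948*(-23396) = -443307408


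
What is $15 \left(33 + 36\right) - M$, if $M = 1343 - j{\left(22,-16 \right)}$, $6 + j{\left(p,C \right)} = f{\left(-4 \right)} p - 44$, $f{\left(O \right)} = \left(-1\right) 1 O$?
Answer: $-270$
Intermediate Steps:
$f{\left(O \right)} = - O$
$j{\left(p,C \right)} = -50 + 4 p$ ($j{\left(p,C \right)} = -6 + \left(\left(-1\right) \left(-4\right) p - 44\right) = -6 + \left(4 p - 44\right) = -6 + \left(-44 + 4 p\right) = -50 + 4 p$)
$M = 1305$ ($M = 1343 - \left(-50 + 4 \cdot 22\right) = 1343 - \left(-50 + 88\right) = 1343 - 38 = 1305$)
$15 \left(33 + 36\right) - M = 15 \left(33 + 36\right) - 1305 = 15 \cdot 69 - 1305 = 1035 - 1305 = -270$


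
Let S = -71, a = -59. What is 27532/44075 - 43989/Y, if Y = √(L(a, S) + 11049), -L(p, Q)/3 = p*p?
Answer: 27532/44075 - 14663*√606/202 ≈ -1786.3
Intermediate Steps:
L(p, Q) = -3*p² (L(p, Q) = -3*p*p = -3*p²)
Y = √606 (Y = √(-3*(-59)² + 11049) = √(-3*3481 + 11049) = √(-10443 + 11049) = √606 ≈ 24.617)
27532/44075 - 43989/Y = 27532/44075 - 43989*√606/606 = 27532*(1/44075) - 14663*√606/202 = 27532/44075 - 14663*√606/202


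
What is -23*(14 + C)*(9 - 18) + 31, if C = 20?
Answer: 7069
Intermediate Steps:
-23*(14 + C)*(9 - 18) + 31 = -23*(14 + 20)*(9 - 18) + 31 = -782*(-9) + 31 = -23*(-306) + 31 = 7038 + 31 = 7069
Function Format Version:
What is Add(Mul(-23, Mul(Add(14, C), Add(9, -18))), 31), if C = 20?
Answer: 7069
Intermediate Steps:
Add(Mul(-23, Mul(Add(14, C), Add(9, -18))), 31) = Add(Mul(-23, Mul(Add(14, 20), Add(9, -18))), 31) = Add(Mul(-23, Mul(34, -9)), 31) = Add(Mul(-23, -306), 31) = Add(7038, 31) = 7069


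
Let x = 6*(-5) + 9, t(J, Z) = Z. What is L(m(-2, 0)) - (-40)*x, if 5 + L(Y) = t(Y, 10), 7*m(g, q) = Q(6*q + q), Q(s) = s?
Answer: -835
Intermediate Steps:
m(g, q) = q (m(g, q) = (6*q + q)/7 = (7*q)/7 = q)
L(Y) = 5 (L(Y) = -5 + 10 = 5)
x = -21 (x = -30 + 9 = -21)
L(m(-2, 0)) - (-40)*x = 5 - (-40)*(-21) = 5 - 1*840 = 5 - 840 = -835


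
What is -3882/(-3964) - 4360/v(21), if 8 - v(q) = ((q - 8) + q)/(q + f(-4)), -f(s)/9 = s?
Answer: -245873769/418202 ≈ -587.93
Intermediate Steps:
f(s) = -9*s
v(q) = 8 - (-8 + 2*q)/(36 + q) (v(q) = 8 - ((q - 8) + q)/(q - 9*(-4)) = 8 - ((-8 + q) + q)/(q + 36) = 8 - (-8 + 2*q)/(36 + q))
-3882/(-3964) - 4360/v(21) = -3882/(-3964) - 4360*(36 + 21)/(2*(148 + 3*21)) = -3882*(-1/3964) - 4360*57/(2*(148 + 63)) = 1941/1982 - 4360/(2*(1/57)*211) = 1941/1982 - 4360/422/57 = 1941/1982 - 4360*57/422 = 1941/1982 - 124260/211 = -245873769/418202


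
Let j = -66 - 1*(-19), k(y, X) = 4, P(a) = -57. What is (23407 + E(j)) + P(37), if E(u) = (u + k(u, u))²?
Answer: 25199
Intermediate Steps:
j = -47 (j = -66 + 19 = -47)
E(u) = (4 + u)² (E(u) = (u + 4)² = (4 + u)²)
(23407 + E(j)) + P(37) = (23407 + (4 - 47)²) - 57 = (23407 + (-43)²) - 57 = (23407 + 1849) - 57 = 25256 - 57 = 25199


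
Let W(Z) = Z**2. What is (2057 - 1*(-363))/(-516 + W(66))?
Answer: 121/192 ≈ 0.63021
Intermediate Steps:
(2057 - 1*(-363))/(-516 + W(66)) = (2057 - 1*(-363))/(-516 + 66**2) = (2057 + 363)/(-516 + 4356) = 2420/3840 = 2420*(1/3840) = 121/192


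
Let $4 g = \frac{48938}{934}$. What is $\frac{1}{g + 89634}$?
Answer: $\frac{1868}{167460781} \approx 1.1155 \cdot 10^{-5}$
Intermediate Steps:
$g = \frac{24469}{1868}$ ($g = \frac{48938 \cdot \frac{1}{934}}{4} = \frac{1}{4} \cdot \frac{24469}{467} = \frac{24469}{1868} \approx 13.099$)
$\frac{1}{g + 89634} = \frac{1}{\frac{24469}{1868} + 89634} = \frac{1}{\frac{167460781}{1868}} = \frac{1868}{167460781}$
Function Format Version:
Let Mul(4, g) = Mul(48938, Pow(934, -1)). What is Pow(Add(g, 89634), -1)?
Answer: Rational(1868, 167460781) ≈ 1.1155e-5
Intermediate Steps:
g = Rational(24469, 1868) (g = Mul(Rational(1, 4), Mul(48938, Pow(934, -1))) = Mul(Rational(1, 4), Mul(48938, Rational(1, 934))) = Mul(Rational(1, 4), Rational(24469, 467)) = Rational(24469, 1868) ≈ 13.099)
Pow(Add(g, 89634), -1) = Pow(Add(Rational(24469, 1868), 89634), -1) = Pow(Rational(167460781, 1868), -1) = Rational(1868, 167460781)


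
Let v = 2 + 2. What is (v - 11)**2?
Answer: 49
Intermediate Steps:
v = 4
(v - 11)**2 = (4 - 11)**2 = (-7)**2 = 49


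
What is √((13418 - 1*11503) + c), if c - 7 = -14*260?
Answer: I*√1718 ≈ 41.449*I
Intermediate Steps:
c = -3633 (c = 7 - 14*260 = 7 - 3640 = -3633)
√((13418 - 1*11503) + c) = √((13418 - 1*11503) - 3633) = √((13418 - 11503) - 3633) = √(1915 - 3633) = √(-1718) = I*√1718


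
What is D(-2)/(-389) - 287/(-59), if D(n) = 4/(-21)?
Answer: 2344739/481971 ≈ 4.8649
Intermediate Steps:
D(n) = -4/21 (D(n) = 4*(-1/21) = -4/21)
D(-2)/(-389) - 287/(-59) = -4/21/(-389) - 287/(-59) = -4/21*(-1/389) - 287*(-1/59) = 4/8169 + 287/59 = 2344739/481971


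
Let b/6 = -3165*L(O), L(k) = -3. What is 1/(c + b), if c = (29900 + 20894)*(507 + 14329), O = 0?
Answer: 1/753636754 ≈ 1.3269e-9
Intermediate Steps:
b = 56970 (b = 6*(-3165*(-3)) = 6*9495 = 56970)
c = 753579784 (c = 50794*14836 = 753579784)
1/(c + b) = 1/(753579784 + 56970) = 1/753636754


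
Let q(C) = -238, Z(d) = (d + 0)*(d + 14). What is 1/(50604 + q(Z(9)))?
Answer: 1/50366 ≈ 1.9855e-5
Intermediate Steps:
Z(d) = d*(14 + d)
1/(50604 + q(Z(9))) = 1/(50604 - 238) = 1/50366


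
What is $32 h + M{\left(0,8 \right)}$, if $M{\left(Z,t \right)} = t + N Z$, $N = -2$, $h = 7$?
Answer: $232$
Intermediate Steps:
$M{\left(Z,t \right)} = t - 2 Z$
$32 h + M{\left(0,8 \right)} = 32 \cdot 7 + \left(8 - 0\right) = 224 + \left(8 + 0\right) = 224 + 8 = 232$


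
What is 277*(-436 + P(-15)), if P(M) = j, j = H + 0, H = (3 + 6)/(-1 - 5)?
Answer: -242375/2 ≈ -1.2119e+5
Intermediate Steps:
H = -3/2 (H = 9/(-6) = 9*(-1/6) = -3/2 ≈ -1.5000)
j = -3/2 (j = -3/2 + 0 = -3/2 ≈ -1.5000)
P(M) = -3/2
277*(-436 + P(-15)) = 277*(-436 - 3/2) = 277*(-875/2) = -242375/2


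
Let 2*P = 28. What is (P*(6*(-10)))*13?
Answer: -10920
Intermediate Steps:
P = 14 (P = (½)*28 = 14)
(P*(6*(-10)))*13 = (14*(6*(-10)))*13 = (14*(-60))*13 = -840*13 = -10920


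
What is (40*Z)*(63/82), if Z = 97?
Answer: 122220/41 ≈ 2981.0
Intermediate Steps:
(40*Z)*(63/82) = (40*97)*(63/82) = 3880*(63*(1/82)) = 3880*(63/82) = 122220/41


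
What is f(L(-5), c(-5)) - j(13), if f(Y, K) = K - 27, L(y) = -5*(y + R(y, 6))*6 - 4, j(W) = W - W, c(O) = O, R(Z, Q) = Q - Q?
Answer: -32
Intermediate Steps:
R(Z, Q) = 0
j(W) = 0
L(y) = -4 - 30*y (L(y) = -5*(y + 0)*6 - 4 = -5*y*6 - 4 = -30*y - 4 = -4 - 30*y)
f(Y, K) = -27 + K
f(L(-5), c(-5)) - j(13) = (-27 - 5) - 1*0 = -32 + 0 = -32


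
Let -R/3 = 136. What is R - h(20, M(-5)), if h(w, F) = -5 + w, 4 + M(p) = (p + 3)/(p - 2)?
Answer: -423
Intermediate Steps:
M(p) = -4 + (3 + p)/(-2 + p) (M(p) = -4 + (p + 3)/(p - 2) = -4 + (3 + p)/(-2 + p))
R = -408 (R = -3*136 = -408)
R - h(20, M(-5)) = -408 - (-5 + 20) = -408 - 1*15 = -408 - 15 = -423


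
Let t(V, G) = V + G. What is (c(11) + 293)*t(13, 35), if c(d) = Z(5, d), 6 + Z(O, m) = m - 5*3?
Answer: 13584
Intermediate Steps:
Z(O, m) = -21 + m (Z(O, m) = -6 + (m - 5*3) = -6 + (m - 15) = -6 + (-15 + m) = -21 + m)
t(V, G) = G + V
c(d) = -21 + d
(c(11) + 293)*t(13, 35) = ((-21 + 11) + 293)*(35 + 13) = (-10 + 293)*48 = 283*48 = 13584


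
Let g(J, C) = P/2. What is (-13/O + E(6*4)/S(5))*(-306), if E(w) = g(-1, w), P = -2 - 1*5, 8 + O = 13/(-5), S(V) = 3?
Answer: -969/53 ≈ -18.283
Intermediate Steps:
O = -53/5 (O = -8 + 13/(-5) = -8 + 13*(-⅕) = -8 - 13/5 = -53/5 ≈ -10.600)
P = -7 (P = -2 - 5 = -7)
g(J, C) = -7/2
E(w) = -7/2
(-13/O + E(6*4)/S(5))*(-306) = (-13/(-53/5) - 7/2/3)*(-306) = (-13*(-5/53) - 7/2*⅓)*(-306) = (65/53 - 7/6)*(-306) = (19/318)*(-306) = -969/53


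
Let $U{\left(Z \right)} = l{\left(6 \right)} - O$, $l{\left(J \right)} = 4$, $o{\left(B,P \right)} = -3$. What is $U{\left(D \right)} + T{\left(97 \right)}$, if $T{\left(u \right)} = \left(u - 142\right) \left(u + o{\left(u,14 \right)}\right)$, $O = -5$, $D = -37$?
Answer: $-4221$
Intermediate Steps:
$U{\left(Z \right)} = 9$ ($U{\left(Z \right)} = 4 - -5 = 4 + 5 = 9$)
$T{\left(u \right)} = \left(-142 + u\right) \left(-3 + u\right)$ ($T{\left(u \right)} = \left(u - 142\right) \left(u - 3\right) = \left(-142 + u\right) \left(-3 + u\right)$)
$U{\left(D \right)} + T{\left(97 \right)} = 9 + \left(426 + 97^{2} - 14065\right) = 9 + \left(426 + 9409 - 14065\right) = 9 - 4230 = -4221$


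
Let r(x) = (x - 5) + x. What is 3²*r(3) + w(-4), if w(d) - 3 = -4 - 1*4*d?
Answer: 24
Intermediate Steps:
w(d) = -1 - 4*d (w(d) = 3 + (-4 - 1*4*d) = 3 + (-4 - 4*d) = -1 - 4*d)
r(x) = -5 + 2*x (r(x) = (-5 + x) + x = -5 + 2*x)
3²*r(3) + w(-4) = 3²*(-5 + 2*3) + (-1 - 4*(-4)) = 9*(-5 + 6) + (-1 + 16) = 9*1 + 15 = 9 + 15 = 24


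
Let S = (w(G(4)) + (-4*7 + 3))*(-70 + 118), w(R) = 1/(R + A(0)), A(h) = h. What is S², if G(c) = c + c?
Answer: 1425636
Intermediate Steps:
G(c) = 2*c
w(R) = 1/R (w(R) = 1/(R + 0) = 1/R)
S = -1194 (S = (1/(2*4) + (-4*7 + 3))*(-70 + 118) = (1/8 + (-28 + 3))*48 = (⅛ - 25)*48 = -199/8*48 = -1194)
S² = (-1194)² = 1425636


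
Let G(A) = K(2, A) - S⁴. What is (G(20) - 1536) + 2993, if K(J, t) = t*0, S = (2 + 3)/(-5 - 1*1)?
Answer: 1887647/1296 ≈ 1456.5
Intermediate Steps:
S = -⅚ (S = 5/(-5 - 1) = 5/(-6) = 5*(-⅙) = -⅚ ≈ -0.83333)
K(J, t) = 0
G(A) = -625/1296 (G(A) = 0 - (-⅚)⁴ = 0 - 1*625/1296 = 0 - 625/1296 = -625/1296)
(G(20) - 1536) + 2993 = (-625/1296 - 1536) + 2993 = -1991281/1296 + 2993 = 1887647/1296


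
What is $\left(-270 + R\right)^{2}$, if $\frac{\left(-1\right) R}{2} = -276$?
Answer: $79524$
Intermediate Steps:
$R = 552$ ($R = \left(-2\right) \left(-276\right) = 552$)
$\left(-270 + R\right)^{2} = \left(-270 + 552\right)^{2} = 282^{2} = 79524$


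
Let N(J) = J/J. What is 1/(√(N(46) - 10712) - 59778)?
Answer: -59778/3573419995 - I*√10711/3573419995 ≈ -1.6729e-5 - 2.8962e-8*I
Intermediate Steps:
N(J) = 1
1/(√(N(46) - 10712) - 59778) = 1/(√(1 - 10712) - 59778) = 1/(√(-10711) - 59778) = 1/(I*√10711 - 59778) = 1/(-59778 + I*√10711)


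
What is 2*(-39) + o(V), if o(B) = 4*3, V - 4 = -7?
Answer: -66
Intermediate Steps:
V = -3 (V = 4 - 7 = -3)
o(B) = 12
2*(-39) + o(V) = 2*(-39) + 12 = -78 + 12 = -66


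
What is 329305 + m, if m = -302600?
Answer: 26705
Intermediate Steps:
329305 + m = 329305 - 302600 = 26705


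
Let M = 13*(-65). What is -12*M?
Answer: 10140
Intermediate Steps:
M = -845
-12*M = -12*(-845) = 10140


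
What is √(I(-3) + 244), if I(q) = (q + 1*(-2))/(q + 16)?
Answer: √41171/13 ≈ 15.608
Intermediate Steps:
I(q) = (-2 + q)/(16 + q) (I(q) = (q - 2)/(16 + q) = (-2 + q)/(16 + q))
√(I(-3) + 244) = √((-2 - 3)/(16 - 3) + 244) = √(-5/13 + 244) = √(3167/13) = √41171/13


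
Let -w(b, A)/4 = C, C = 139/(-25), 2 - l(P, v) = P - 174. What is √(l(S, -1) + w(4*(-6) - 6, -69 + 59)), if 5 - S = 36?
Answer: √5731/5 ≈ 15.141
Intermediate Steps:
S = -31 (S = 5 - 1*36 = 5 - 36 = -31)
l(P, v) = 176 - P (l(P, v) = 2 - (P - 174) = 2 - (-174 + P) = 2 + (174 - P) = 176 - P)
C = -139/25 (C = 139*(-1/25) = -139/25 ≈ -5.5600)
w(b, A) = 556/25 (w(b, A) = -4*(-139/25) = 556/25)
√(l(S, -1) + w(4*(-6) - 6, -69 + 59)) = √((176 - 1*(-31)) + 556/25) = √((176 + 31) + 556/25) = √(207 + 556/25) = √(5731/25) = √5731/5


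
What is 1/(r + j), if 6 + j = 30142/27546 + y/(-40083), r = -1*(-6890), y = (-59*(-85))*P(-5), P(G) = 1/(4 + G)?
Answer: 61340351/422341772116 ≈ 0.00014524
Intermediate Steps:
y = -5015 (y = (-59*(-85))/(4 - 5) = 5015/(-1) = 5015*(-1) = -5015)
r = 6890
j = -293246274/61340351 (j = -6 + (30142/27546 - 5015/(-40083)) = -6 + (30142*(1/27546) - 5015*(-1/40083)) = -6 + (15071/13773 + 5015/40083) = -6 + 74795832/61340351 = -293246274/61340351 ≈ -4.7806)
1/(r + j) = 1/(6890 - 293246274/61340351) = 1/(422341772116/61340351) = 61340351/422341772116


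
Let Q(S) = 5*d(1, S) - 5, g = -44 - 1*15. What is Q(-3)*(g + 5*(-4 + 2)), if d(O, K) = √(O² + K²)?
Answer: 345 - 345*√10 ≈ -745.99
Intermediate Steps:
g = -59 (g = -44 - 15 = -59)
d(O, K) = √(K² + O²)
Q(S) = -5 + 5*√(1 + S²) (Q(S) = 5*√(S² + 1²) - 5 = 5*√(S² + 1) - 5 = 5*√(1 + S²) - 5 = -5 + 5*√(1 + S²))
Q(-3)*(g + 5*(-4 + 2)) = (-5 + 5*√(1 + (-3)²))*(-59 + 5*(-4 + 2)) = (-5 + 5*√(1 + 9))*(-59 + 5*(-2)) = (-5 + 5*√10)*(-59 - 10) = (-5 + 5*√10)*(-69) = 345 - 345*√10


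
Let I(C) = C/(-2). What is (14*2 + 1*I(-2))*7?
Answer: 203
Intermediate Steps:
I(C) = -C/2 (I(C) = C*(-½) = -C/2)
(14*2 + 1*I(-2))*7 = (14*2 + 1*(-½*(-2)))*7 = (28 + 1*1)*7 = (28 + 1)*7 = 29*7 = 203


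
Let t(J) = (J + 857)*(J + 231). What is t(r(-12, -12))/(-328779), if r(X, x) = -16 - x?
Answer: -193631/328779 ≈ -0.58894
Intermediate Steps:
t(J) = (231 + J)*(857 + J) (t(J) = (857 + J)*(231 + J) = (231 + J)*(857 + J))
t(r(-12, -12))/(-328779) = (197967 + (-16 - 1*(-12))² + 1088*(-16 - 1*(-12)))/(-328779) = (197967 + (-16 + 12)² + 1088*(-16 + 12))*(-1/328779) = (197967 + (-4)² + 1088*(-4))*(-1/328779) = (197967 + 16 - 4352)*(-1/328779) = 193631*(-1/328779) = -193631/328779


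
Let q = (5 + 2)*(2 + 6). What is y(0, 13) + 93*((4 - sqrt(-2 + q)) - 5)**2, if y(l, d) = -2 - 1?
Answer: 5112 + 558*sqrt(6) ≈ 6478.8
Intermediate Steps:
y(l, d) = -3
q = 56 (q = 7*8 = 56)
y(0, 13) + 93*((4 - sqrt(-2 + q)) - 5)**2 = -3 + 93*((4 - sqrt(-2 + 56)) - 5)**2 = -3 + 93*((4 - sqrt(54)) - 5)**2 = -3 + 93*((4 - 3*sqrt(6)) - 5)**2 = -3 + 93*(-1 - 3*sqrt(6))**2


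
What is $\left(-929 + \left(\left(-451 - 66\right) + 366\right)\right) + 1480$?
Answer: $400$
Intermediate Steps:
$\left(-929 + \left(\left(-451 - 66\right) + 366\right)\right) + 1480 = \left(-929 + \left(-517 + 366\right)\right) + 1480 = \left(-929 - 151\right) + 1480 = -1080 + 1480 = 400$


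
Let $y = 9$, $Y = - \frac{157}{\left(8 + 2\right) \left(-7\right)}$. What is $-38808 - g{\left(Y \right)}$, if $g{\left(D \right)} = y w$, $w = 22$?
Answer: $-39006$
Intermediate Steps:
$Y = \frac{157}{70}$ ($Y = - \frac{157}{10 \left(-7\right)} = - \frac{157}{-70} = \left(-157\right) \left(- \frac{1}{70}\right) = \frac{157}{70} \approx 2.2429$)
$g{\left(D \right)} = 198$ ($g{\left(D \right)} = 9 \cdot 22 = 198$)
$-38808 - g{\left(Y \right)} = -38808 - 198 = -39006$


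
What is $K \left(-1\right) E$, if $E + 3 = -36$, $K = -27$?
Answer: $-1053$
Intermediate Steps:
$E = -39$ ($E = -3 - 36 = -39$)
$K \left(-1\right) E = \left(-27\right) \left(-1\right) \left(-39\right) = 27 \left(-39\right) = -1053$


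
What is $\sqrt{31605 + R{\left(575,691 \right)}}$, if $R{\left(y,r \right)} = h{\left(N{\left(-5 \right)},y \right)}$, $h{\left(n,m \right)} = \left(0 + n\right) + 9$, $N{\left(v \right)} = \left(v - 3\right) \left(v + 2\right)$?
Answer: $\sqrt{31638} \approx 177.87$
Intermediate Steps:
$N{\left(v \right)} = \left(-3 + v\right) \left(2 + v\right)$
$h{\left(n,m \right)} = 9 + n$ ($h{\left(n,m \right)} = n + 9 = 9 + n$)
$R{\left(y,r \right)} = 33$ ($R{\left(y,r \right)} = 9 - \left(1 - 25\right) = 9 + \left(-6 + 25 + 5\right) = 9 + 24 = 33$)
$\sqrt{31605 + R{\left(575,691 \right)}} = \sqrt{31605 + 33} = \sqrt{31638}$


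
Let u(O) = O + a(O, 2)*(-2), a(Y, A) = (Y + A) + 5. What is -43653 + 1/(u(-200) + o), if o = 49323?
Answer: -2161216376/49509 ≈ -43653.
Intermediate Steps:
a(Y, A) = 5 + A + Y (a(Y, A) = (A + Y) + 5 = 5 + A + Y)
u(O) = -14 - O (u(O) = O + (5 + 2 + O)*(-2) = O + (7 + O)*(-2) = O + (-14 - 2*O) = -14 - O)
-43653 + 1/(u(-200) + o) = -43653 + 1/((-14 - 1*(-200)) + 49323) = -43653 + 1/((-14 + 200) + 49323) = -43653 + 1/(186 + 49323) = -43653 + 1/49509 = -2161216376/49509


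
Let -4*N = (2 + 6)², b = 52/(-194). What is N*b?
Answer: 416/97 ≈ 4.2887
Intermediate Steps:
b = -26/97 (b = 52*(-1/194) = -26/97 ≈ -0.26804)
N = -16 (N = -(2 + 6)²/4 = -¼*8² = -¼*64 = -16)
N*b = -16*(-26/97) = 416/97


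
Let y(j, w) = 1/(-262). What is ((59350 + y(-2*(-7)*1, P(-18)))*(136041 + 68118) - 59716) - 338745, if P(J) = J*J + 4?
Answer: 3174506601359/262 ≈ 1.2116e+10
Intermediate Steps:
P(J) = 4 + J² (P(J) = J² + 4 = 4 + J²)
y(j, w) = -1/262
((59350 + y(-2*(-7)*1, P(-18)))*(136041 + 68118) - 59716) - 338745 = ((59350 - 1/262)*(136041 + 68118) - 59716) - 338745 = ((15549699/262)*204159 - 59716) - 338745 = (3174610998141/262 - 59716) - 338745 = 3174595352549/262 - 338745 = 3174506601359/262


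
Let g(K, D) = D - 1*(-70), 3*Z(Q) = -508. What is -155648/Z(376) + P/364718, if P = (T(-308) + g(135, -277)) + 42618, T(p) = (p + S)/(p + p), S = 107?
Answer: 26229961718847/28532618576 ≈ 919.30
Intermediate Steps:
Z(Q) = -508/3 (Z(Q) = (⅓)*(-508) = -508/3)
g(K, D) = 70 + D (g(K, D) = D + 70 = 70 + D)
T(p) = (107 + p)/(2*p) (T(p) = (p + 107)/(p + p) = (107 + p)/((2*p)) = (107 + p)*(1/(2*p)) = (107 + p)/(2*p))
P = 26125377/616 (P = ((½)*(107 - 308)/(-308) + (70 - 277)) + 42618 = ((½)*(-1/308)*(-201) - 207) + 42618 = (201/616 - 207) + 42618 = -127311/616 + 42618 = 26125377/616 ≈ 42411.)
-155648/Z(376) + P/364718 = -155648/(-508/3) + (26125377/616)/364718 = -155648*(-3/508) + (26125377/616)*(1/364718) = 116736/127 + 26125377/224666288 = 26229961718847/28532618576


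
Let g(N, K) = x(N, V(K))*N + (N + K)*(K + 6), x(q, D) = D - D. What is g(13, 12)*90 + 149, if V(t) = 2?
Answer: 40649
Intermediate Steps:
x(q, D) = 0
g(N, K) = (6 + K)*(K + N) (g(N, K) = 0*N + (N + K)*(K + 6) = 0 + (K + N)*(6 + K) = 0 + (6 + K)*(K + N) = (6 + K)*(K + N))
g(13, 12)*90 + 149 = (12**2 + 6*12 + 6*13 + 12*13)*90 + 149 = (144 + 72 + 78 + 156)*90 + 149 = 450*90 + 149 = 40500 + 149 = 40649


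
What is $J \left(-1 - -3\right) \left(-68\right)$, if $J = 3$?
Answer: $-408$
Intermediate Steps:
$J \left(-1 - -3\right) \left(-68\right) = 3 \left(-1 - -3\right) \left(-68\right) = 3 \left(-1 + 3\right) \left(-68\right) = 3 \cdot 2 \left(-68\right) = 6 \left(-68\right) = -408$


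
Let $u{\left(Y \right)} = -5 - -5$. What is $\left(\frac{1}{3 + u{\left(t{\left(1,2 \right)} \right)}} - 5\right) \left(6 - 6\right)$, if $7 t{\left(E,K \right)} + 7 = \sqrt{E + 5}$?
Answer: $0$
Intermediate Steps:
$t{\left(E,K \right)} = -1 + \frac{\sqrt{5 + E}}{7}$ ($t{\left(E,K \right)} = -1 + \frac{\sqrt{E + 5}}{7} = -1 + \frac{\sqrt{5 + E}}{7}$)
$u{\left(Y \right)} = 0$ ($u{\left(Y \right)} = -5 + 5 = 0$)
$\left(\frac{1}{3 + u{\left(t{\left(1,2 \right)} \right)}} - 5\right) \left(6 - 6\right) = \left(\frac{1}{3 + 0} - 5\right) \left(6 - 6\right) = \left(\frac{1}{3} - 5\right) \left(6 - 6\right) = \left(\frac{1}{3} - 5\right) 0 = \left(- \frac{14}{3}\right) 0 = 0$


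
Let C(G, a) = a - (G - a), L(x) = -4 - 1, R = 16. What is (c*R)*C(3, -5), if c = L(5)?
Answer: 1040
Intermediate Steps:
L(x) = -5
C(G, a) = -G + 2*a (C(G, a) = a + (a - G) = -G + 2*a)
c = -5
(c*R)*C(3, -5) = (-5*16)*(-1*3 + 2*(-5)) = -80*(-3 - 10) = -80*(-13) = 1040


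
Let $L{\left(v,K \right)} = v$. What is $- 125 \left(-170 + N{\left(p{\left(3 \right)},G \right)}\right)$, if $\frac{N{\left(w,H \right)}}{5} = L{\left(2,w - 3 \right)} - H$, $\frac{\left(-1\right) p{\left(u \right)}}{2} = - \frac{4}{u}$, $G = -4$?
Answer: $17500$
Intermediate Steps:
$p{\left(u \right)} = \frac{8}{u}$ ($p{\left(u \right)} = - 2 \left(- \frac{4}{u}\right) = \frac{8}{u}$)
$N{\left(w,H \right)} = 10 - 5 H$ ($N{\left(w,H \right)} = 5 \left(2 - H\right) = 10 - 5 H$)
$- 125 \left(-170 + N{\left(p{\left(3 \right)},G \right)}\right) = - 125 \left(-170 + \left(10 - -20\right)\right) = - 125 \left(-170 + \left(10 + 20\right)\right) = - 125 \left(-170 + 30\right) = \left(-125\right) \left(-140\right) = 17500$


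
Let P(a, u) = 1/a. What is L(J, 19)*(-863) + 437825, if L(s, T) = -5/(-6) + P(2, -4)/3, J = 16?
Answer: 436962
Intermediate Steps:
L(s, T) = 1 (L(s, T) = -5/(-6) + 1/(2*3) = -5*(-⅙) + (½)*(⅓) = ⅚ + ⅙ = 1)
L(J, 19)*(-863) + 437825 = 1*(-863) + 437825 = -863 + 437825 = 436962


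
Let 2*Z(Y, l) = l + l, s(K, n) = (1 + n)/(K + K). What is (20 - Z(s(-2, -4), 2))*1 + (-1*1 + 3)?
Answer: 20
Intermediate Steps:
s(K, n) = (1 + n)/(2*K) (s(K, n) = (1 + n)/((2*K)) = (1 + n)*(1/(2*K)) = (1 + n)/(2*K))
Z(Y, l) = l (Z(Y, l) = (l + l)/2 = (2*l)/2 = l)
(20 - Z(s(-2, -4), 2))*1 + (-1*1 + 3) = (20 - 1*2)*1 + (-1*1 + 3) = (20 - 2)*1 + (-1 + 3) = 18*1 + 2 = 18 + 2 = 20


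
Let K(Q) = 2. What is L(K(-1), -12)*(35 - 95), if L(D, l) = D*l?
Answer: 1440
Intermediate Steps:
L(K(-1), -12)*(35 - 95) = (2*(-12))*(35 - 95) = -24*(-60) = 1440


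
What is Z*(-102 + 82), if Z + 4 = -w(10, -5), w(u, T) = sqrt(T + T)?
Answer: 80 + 20*I*sqrt(10) ≈ 80.0 + 63.246*I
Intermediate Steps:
w(u, T) = sqrt(2)*sqrt(T) (w(u, T) = sqrt(2*T) = sqrt(2)*sqrt(T))
Z = -4 - I*sqrt(10) (Z = -4 - sqrt(2)*sqrt(-5) = -4 - sqrt(2)*I*sqrt(5) = -4 - I*sqrt(10) ≈ -4.0 - 3.1623*I)
Z*(-102 + 82) = (-4 - I*sqrt(10))*(-102 + 82) = (-4 - I*sqrt(10))*(-20) = 80 + 20*I*sqrt(10)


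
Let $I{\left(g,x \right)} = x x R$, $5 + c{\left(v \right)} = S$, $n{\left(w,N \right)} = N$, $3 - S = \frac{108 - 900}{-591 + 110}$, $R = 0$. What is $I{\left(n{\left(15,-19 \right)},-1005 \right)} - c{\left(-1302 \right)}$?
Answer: $\frac{1754}{481} \approx 3.6466$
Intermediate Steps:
$S = \frac{651}{481}$ ($S = 3 - \frac{108 - 900}{-591 + 110} = 3 - - \frac{792}{-481} = 3 - \left(-792\right) \left(- \frac{1}{481}\right) = 3 - \frac{792}{481} = \frac{651}{481} \approx 1.3534$)
$c{\left(v \right)} = - \frac{1754}{481}$ ($c{\left(v \right)} = -5 + \frac{651}{481} = - \frac{1754}{481}$)
$I{\left(g,x \right)} = 0$ ($I{\left(g,x \right)} = x x 0 = x^{2} \cdot 0 = 0$)
$I{\left(n{\left(15,-19 \right)},-1005 \right)} - c{\left(-1302 \right)} = 0 - - \frac{1754}{481} = 0 + \frac{1754}{481} = \frac{1754}{481}$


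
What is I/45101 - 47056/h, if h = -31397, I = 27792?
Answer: 2994858080/1416036097 ≈ 2.1150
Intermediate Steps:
I/45101 - 47056/h = 27792/45101 - 47056/(-31397) = 27792*(1/45101) - 47056*(-1/31397) = 27792/45101 + 47056/31397 = 2994858080/1416036097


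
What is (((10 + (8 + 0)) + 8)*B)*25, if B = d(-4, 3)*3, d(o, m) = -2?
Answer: -3900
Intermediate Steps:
B = -6 (B = -2*3 = -6)
(((10 + (8 + 0)) + 8)*B)*25 = (((10 + (8 + 0)) + 8)*(-6))*25 = (((10 + 8) + 8)*(-6))*25 = ((18 + 8)*(-6))*25 = (26*(-6))*25 = -156*25 = -3900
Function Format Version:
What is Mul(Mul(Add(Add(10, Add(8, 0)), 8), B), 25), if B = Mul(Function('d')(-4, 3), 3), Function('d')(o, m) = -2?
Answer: -3900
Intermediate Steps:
B = -6 (B = Mul(-2, 3) = -6)
Mul(Mul(Add(Add(10, Add(8, 0)), 8), B), 25) = Mul(Mul(Add(Add(10, Add(8, 0)), 8), -6), 25) = Mul(Mul(Add(Add(10, 8), 8), -6), 25) = Mul(Mul(Add(18, 8), -6), 25) = Mul(Mul(26, -6), 25) = Mul(-156, 25) = -3900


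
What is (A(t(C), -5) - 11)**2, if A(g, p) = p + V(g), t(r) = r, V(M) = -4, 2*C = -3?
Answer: 400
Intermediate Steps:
C = -3/2 (C = (1/2)*(-3) = -3/2 ≈ -1.5000)
A(g, p) = -4 + p (A(g, p) = p - 4 = -4 + p)
(A(t(C), -5) - 11)**2 = ((-4 - 5) - 11)**2 = (-9 - 11)**2 = (-20)**2 = 400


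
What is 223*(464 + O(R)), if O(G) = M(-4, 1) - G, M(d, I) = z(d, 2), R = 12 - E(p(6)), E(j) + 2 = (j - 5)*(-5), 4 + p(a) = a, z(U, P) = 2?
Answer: 104141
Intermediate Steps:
p(a) = -4 + a
E(j) = 23 - 5*j (E(j) = -2 + (j - 5)*(-5) = -2 + (-5 + j)*(-5) = -2 + (25 - 5*j) = 23 - 5*j)
R = -1 (R = 12 - (23 - 5*(-4 + 6)) = 12 - (23 - 5*2) = 12 - (23 - 10) = 12 - 1*13 = 12 - 13 = -1)
M(d, I) = 2
O(G) = 2 - G
223*(464 + O(R)) = 223*(464 + (2 - 1*(-1))) = 223*(464 + (2 + 1)) = 223*(464 + 3) = 223*467 = 104141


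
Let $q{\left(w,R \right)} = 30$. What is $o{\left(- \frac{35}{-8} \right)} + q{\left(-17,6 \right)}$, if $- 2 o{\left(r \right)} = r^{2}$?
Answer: $\frac{2615}{128} \approx 20.43$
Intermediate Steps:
$o{\left(r \right)} = - \frac{r^{2}}{2}$
$o{\left(- \frac{35}{-8} \right)} + q{\left(-17,6 \right)} = - \frac{\left(- \frac{35}{-8}\right)^{2}}{2} + 30 = - \frac{\left(\left(-35\right) \left(- \frac{1}{8}\right)\right)^{2}}{2} + 30 = - \frac{\left(\frac{35}{8}\right)^{2}}{2} + 30 = \left(- \frac{1}{2}\right) \frac{1225}{64} + 30 = - \frac{1225}{128} + 30 = \frac{2615}{128}$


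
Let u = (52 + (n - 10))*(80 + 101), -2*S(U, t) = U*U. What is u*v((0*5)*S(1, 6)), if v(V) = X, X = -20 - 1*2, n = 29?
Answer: -282722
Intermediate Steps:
S(U, t) = -U²/2 (S(U, t) = -U*U/2 = -U²/2)
X = -22 (X = -20 - 2 = -22)
v(V) = -22
u = 12851 (u = (52 + (29 - 10))*(80 + 101) = (52 + 19)*181 = 71*181 = 12851)
u*v((0*5)*S(1, 6)) = 12851*(-22) = -282722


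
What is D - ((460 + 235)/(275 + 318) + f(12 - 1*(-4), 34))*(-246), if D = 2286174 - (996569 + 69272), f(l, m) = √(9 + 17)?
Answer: 723828439/593 + 246*√26 ≈ 1.2219e+6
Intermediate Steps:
f(l, m) = √26
D = 1220333 (D = 2286174 - 1*1065841 = 2286174 - 1065841 = 1220333)
D - ((460 + 235)/(275 + 318) + f(12 - 1*(-4), 34))*(-246) = 1220333 - ((460 + 235)/(275 + 318) + √26)*(-246) = 1220333 - (695/593 + √26)*(-246) = 1220333 - (-170970/593 - 246*√26) = 1220333 + (170970/593 + 246*√26) = 723828439/593 + 246*√26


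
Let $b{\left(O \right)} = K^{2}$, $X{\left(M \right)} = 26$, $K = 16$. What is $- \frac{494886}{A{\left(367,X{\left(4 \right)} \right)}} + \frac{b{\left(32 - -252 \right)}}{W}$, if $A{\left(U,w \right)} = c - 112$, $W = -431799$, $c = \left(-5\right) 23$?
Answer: $\frac{213691221802}{98018373} \approx 2180.1$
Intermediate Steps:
$c = -115$
$b{\left(O \right)} = 256$ ($b{\left(O \right)} = 16^{2} = 256$)
$A{\left(U,w \right)} = -227$ ($A{\left(U,w \right)} = -115 - 112 = -227$)
$- \frac{494886}{A{\left(367,X{\left(4 \right)} \right)}} + \frac{b{\left(32 - -252 \right)}}{W} = - \frac{494886}{-227} + \frac{256}{-431799} = \left(-494886\right) \left(- \frac{1}{227}\right) + 256 \left(- \frac{1}{431799}\right) = \frac{494886}{227} - \frac{256}{431799} = \frac{213691221802}{98018373}$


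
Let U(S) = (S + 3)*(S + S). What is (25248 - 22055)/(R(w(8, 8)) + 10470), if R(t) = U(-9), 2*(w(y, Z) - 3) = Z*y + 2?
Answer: 3193/10578 ≈ 0.30185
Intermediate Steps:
w(y, Z) = 4 + Z*y/2 (w(y, Z) = 3 + (Z*y + 2)/2 = 3 + (2 + Z*y)/2 = 3 + (1 + Z*y/2) = 4 + Z*y/2)
U(S) = 2*S*(3 + S) (U(S) = (3 + S)*(2*S) = 2*S*(3 + S))
R(t) = 108 (R(t) = 2*(-9)*(3 - 9) = 2*(-9)*(-6) = 108)
(25248 - 22055)/(R(w(8, 8)) + 10470) = (25248 - 22055)/(108 + 10470) = 3193/10578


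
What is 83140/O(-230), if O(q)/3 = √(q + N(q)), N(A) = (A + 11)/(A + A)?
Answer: -166280*I*√12141815/316743 ≈ -1829.3*I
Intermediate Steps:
N(A) = (11 + A)/(2*A) (N(A) = (11 + A)/((2*A)) = (11 + A)*(1/(2*A)) = (11 + A)/(2*A))
O(q) = 3*√(q + (11 + q)/(2*q))
83140/O(-230) = 83140/((3*√(2 + 4*(-230) + 22/(-230))/2)) = 83140/((3*√(2 - 920 + 22*(-1/230))/2)) = 83140/((3*√(2 - 920 - 11/115)/2)) = 83140/((3*√(-105581/115)/2)) = 83140/((3*(I*√12141815/115)/2)) = 83140/((3*I*√12141815/230)) = 83140*(-2*I*√12141815/316743) = -166280*I*√12141815/316743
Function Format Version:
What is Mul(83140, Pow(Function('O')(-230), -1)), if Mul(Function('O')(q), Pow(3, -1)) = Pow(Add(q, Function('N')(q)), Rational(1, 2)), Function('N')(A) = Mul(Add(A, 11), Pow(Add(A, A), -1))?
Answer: Mul(Rational(-166280, 316743), I, Pow(12141815, Rational(1, 2))) ≈ Mul(-1829.3, I)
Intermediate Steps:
Function('N')(A) = Mul(Rational(1, 2), Pow(A, -1), Add(11, A)) (Function('N')(A) = Mul(Add(11, A), Pow(Mul(2, A), -1)) = Mul(Add(11, A), Mul(Rational(1, 2), Pow(A, -1))) = Mul(Rational(1, 2), Pow(A, -1), Add(11, A)))
Function('O')(q) = Mul(3, Pow(Add(q, Mul(Rational(1, 2), Pow(q, -1), Add(11, q))), Rational(1, 2)))
Mul(83140, Pow(Function('O')(-230), -1)) = Mul(83140, Pow(Mul(Rational(3, 2), Pow(Add(2, Mul(4, -230), Mul(22, Pow(-230, -1))), Rational(1, 2))), -1)) = Mul(83140, Pow(Mul(Rational(3, 2), Pow(Add(2, -920, Mul(22, Rational(-1, 230))), Rational(1, 2))), -1)) = Mul(83140, Pow(Mul(Rational(3, 2), Pow(Add(2, -920, Rational(-11, 115)), Rational(1, 2))), -1)) = Mul(83140, Pow(Mul(Rational(3, 2), Pow(Rational(-105581, 115), Rational(1, 2))), -1)) = Mul(83140, Pow(Mul(Rational(3, 2), Mul(Rational(1, 115), I, Pow(12141815, Rational(1, 2)))), -1)) = Mul(83140, Pow(Mul(Rational(3, 230), I, Pow(12141815, Rational(1, 2))), -1)) = Mul(83140, Mul(Rational(-2, 316743), I, Pow(12141815, Rational(1, 2)))) = Mul(Rational(-166280, 316743), I, Pow(12141815, Rational(1, 2)))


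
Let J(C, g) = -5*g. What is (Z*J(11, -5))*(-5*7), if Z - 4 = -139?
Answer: 118125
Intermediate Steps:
Z = -135 (Z = 4 - 139 = -135)
(Z*J(11, -5))*(-5*7) = (-(-675)*(-5))*(-5*7) = -135*25*(-35) = -3375*(-35) = 118125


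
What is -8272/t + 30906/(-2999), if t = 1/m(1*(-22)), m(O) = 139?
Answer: -3448305098/2999 ≈ -1.1498e+6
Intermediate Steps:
t = 1/139 ≈ 0.0071942
-8272/t + 30906/(-2999) = -8272/1/139 + 30906/(-2999) = -8272*139 + 30906*(-1/2999) = -1149808 - 30906/2999 = -3448305098/2999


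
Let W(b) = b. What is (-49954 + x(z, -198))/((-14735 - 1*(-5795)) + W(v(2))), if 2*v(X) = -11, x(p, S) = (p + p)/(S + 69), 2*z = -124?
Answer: 12887884/2307939 ≈ 5.5842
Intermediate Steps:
z = -62 (z = (½)*(-124) = -62)
x(p, S) = 2*p/(69 + S) (x(p, S) = (2*p)/(69 + S) = 2*p/(69 + S))
v(X) = -11/2 (v(X) = (½)*(-11) = -11/2)
(-49954 + x(z, -198))/((-14735 - 1*(-5795)) + W(v(2))) = (-49954 + 2*(-62)/(69 - 198))/((-14735 - 1*(-5795)) - 11/2) = (-49954 + 2*(-62)/(-129))/((-14735 + 5795) - 11/2) = (-49954 + 2*(-62)*(-1/129))/(-8940 - 11/2) = (-49954 + 124/129)/(-17891/2) = -6443942/129*(-2/17891) = 12887884/2307939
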